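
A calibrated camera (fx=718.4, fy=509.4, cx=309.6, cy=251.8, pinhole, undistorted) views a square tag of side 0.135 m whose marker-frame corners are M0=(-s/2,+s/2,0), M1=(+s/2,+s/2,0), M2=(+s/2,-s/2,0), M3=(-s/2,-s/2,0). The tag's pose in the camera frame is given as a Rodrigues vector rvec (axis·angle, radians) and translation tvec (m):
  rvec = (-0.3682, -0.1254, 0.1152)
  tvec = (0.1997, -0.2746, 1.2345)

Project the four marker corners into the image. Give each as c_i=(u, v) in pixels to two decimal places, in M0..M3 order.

Intrinsics K: fx=718.4, fy=509.4, cx=309.6, cy=251.8
Marker side s = 0.135 m; corners in marker frame (Z=0):
  M0 = (-0.0675, +0.0675, 0)
  M1 = (+0.0675, +0.0675, 0)
  M2 = (+0.0675, -0.0675, 0)
  M3 = (-0.0675, -0.0675, 0)
rvec = (-0.3682, -0.1254, 0.1152), |rvec| = θ = 0.40567 rad = 23.243°
Rodrigues: sinθ=0.39463, 1−cosθ=0.08116; R = I + sinθ·[k]× + (1−cosθ)·[k]×²:
    [+0.98570 -0.08929 -0.14291]
    [+0.13484 +0.92659 +0.35106]
    [+0.10107 -0.36531 +0.92538]
t = (0.1997, -0.2746, 1.2345) m
M0: Pc = R·M0+t = (+0.12714, -0.22116, +1.20302); u = 718.4·(+0.12714)/1.20302 + 309.6 = 385.5222, v = 509.4·(-0.22116)/1.20302 + 251.8 = 158.1547
M1: Pc = R·M1+t = (+0.26021, -0.20295, +1.21666); u = 718.4·(+0.26021)/1.21666 + 309.6 = 463.2439, v = 509.4·(-0.20295)/1.21666 + 251.8 = 166.8263
M2: Pc = R·M2+t = (+0.27226, -0.32804, +1.26598); u = 718.4·(+0.27226)/1.26598 + 309.6 = 464.0993, v = 509.4·(-0.32804)/1.26598 + 251.8 = 119.8032
M3: Pc = R·M3+t = (+0.13919, -0.34625, +1.25234); u = 718.4·(+0.13919)/1.25234 + 309.6 = 389.4476, v = 509.4·(-0.34625)/1.25234 + 251.8 = 110.9608

c0=(385.52, 158.15) c1=(463.24, 166.83) c2=(464.10, 119.80) c3=(389.45, 110.96)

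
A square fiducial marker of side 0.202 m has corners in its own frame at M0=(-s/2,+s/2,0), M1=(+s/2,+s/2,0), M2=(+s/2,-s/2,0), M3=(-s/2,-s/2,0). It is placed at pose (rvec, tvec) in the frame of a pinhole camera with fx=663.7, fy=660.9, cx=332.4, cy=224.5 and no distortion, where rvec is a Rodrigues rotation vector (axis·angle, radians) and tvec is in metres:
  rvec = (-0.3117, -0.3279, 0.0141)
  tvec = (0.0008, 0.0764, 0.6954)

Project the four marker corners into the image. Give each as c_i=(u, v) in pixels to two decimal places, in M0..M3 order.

c0=(236.82, 397.95) c1=(427.83, 394.36) c2=(413.63, 212.89) c3=(238.19, 199.54)

Intrinsics K: fx=663.7, fy=660.9, cx=332.4, cy=224.5
Marker side s = 0.202 m; corners in marker frame (Z=0):
  M0 = (-0.1010, +0.1010, 0)
  M1 = (+0.1010, +0.1010, 0)
  M2 = (+0.1010, -0.1010, 0)
  M3 = (-0.1010, -0.1010, 0)
rvec = (-0.3117, -0.3279, 0.0141), |rvec| = θ = 0.45263 rad = 25.934°
Rodrigues: sinθ=0.43733, 1−cosθ=0.10070; R = I + sinθ·[k]× + (1−cosθ)·[k]×²:
    [+0.94705 +0.03661 -0.31898]
    [+0.06386 +0.95215 +0.29889]
    [+0.31466 -0.30344 +0.89940]
t = (0.0008, 0.0764, 0.6954) m
M0: Pc = R·M0+t = (-0.09115, +0.16612, +0.63297); u = 663.7·(-0.09115)/0.63297 + 332.4 = 236.8203, v = 660.9·(+0.16612)/0.63297 + 224.5 = 397.9463
M1: Pc = R·M1+t = (+0.10015, +0.17902, +0.69653); u = 663.7·(+0.10015)/0.69653 + 332.4 = 427.8296, v = 660.9·(+0.17902)/0.69653 + 224.5 = 394.3586
M2: Pc = R·M2+t = (+0.09275, -0.01332, +0.75783); u = 663.7·(+0.09275)/0.75783 + 332.4 = 413.6338, v = 660.9·(-0.01332)/0.75783 + 224.5 = 212.8862
M3: Pc = R·M3+t = (-0.09855, -0.02622, +0.69427); u = 663.7·(-0.09855)/0.69427 + 332.4 = 238.1885, v = 660.9·(-0.02622)/0.69427 + 224.5 = 199.5432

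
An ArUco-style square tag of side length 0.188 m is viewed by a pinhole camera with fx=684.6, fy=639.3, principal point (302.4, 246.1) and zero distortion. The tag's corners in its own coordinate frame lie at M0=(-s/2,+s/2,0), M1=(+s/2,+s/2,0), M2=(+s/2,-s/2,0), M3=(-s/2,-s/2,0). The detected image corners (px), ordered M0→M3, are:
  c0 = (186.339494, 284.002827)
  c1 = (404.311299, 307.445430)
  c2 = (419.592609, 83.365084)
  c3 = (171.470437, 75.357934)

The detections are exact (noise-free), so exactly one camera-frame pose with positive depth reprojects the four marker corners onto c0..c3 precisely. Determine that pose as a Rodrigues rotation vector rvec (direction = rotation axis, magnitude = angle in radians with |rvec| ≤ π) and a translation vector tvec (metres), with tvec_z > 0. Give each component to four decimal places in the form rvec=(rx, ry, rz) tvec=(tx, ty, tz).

Intrinsics K: fx=684.6, fy=639.3, cx=302.4, cy=246.1
Marker side s = 0.188 m; corners in marker frame (Z=0):
  M0 = (-0.0940, +0.0940, 0)
  M1 = (+0.0940, +0.0940, 0)
  M2 = (+0.0940, -0.0940, 0)
  M3 = (-0.0940, -0.0940, 0)
Detected image corners:
  c0 = (186.339494, 284.002827) px
  c1 = (404.311299, 307.445430) px
  c2 = (419.592609, 83.365084) px
  c3 = (171.470437, 75.357934) px
Planar DLT: solve 8×8 A·h = b for H (H[2,2]=1):
  H  [+1107.55313 +205.33135 +290.71785]
  H  [+5.75515 +1278.19655 +194.21951]
  H  [-0.42946 +0.68778 +1.00000]
B = K⁻¹H; ‖b₁‖=1.865989, ‖b₂‖=1.865989; λ = 2/(‖b₁‖+‖b₂‖) = 0.535909, sign → tz>0 ⇒ λ=+0.535909
r₁ = λ·B[:,0] = (+0.96866,+0.09342,-0.23015); r₂ = λ·B[:,1] = (-0.00208,+0.92959,+0.36859)
r₃ = r₁×r₂ = (+0.24838,-0.35656,+0.90065); SVD([r₁ r₂ r₃]) → R = UVᵀ:
  R  [+0.96866 -0.00208 +0.24838]
  R  [+0.09342 +0.92959 -0.35656]
  R  [-0.23015 +0.36859 +0.90065]
t = (-0.00914, -0.04349, +0.53591) m
tr R = 2.798902; θ = arccos((tr R − 1)/2) = 0.452285 rad = 25.914°
axis k = ((R−Rᵀ)₃₂, (R−Rᵀ)₁₃, (R−Rᵀ)₂₁) / (2 sinθ) = (+0.829648, +0.547491, +0.109261)
rvec = θ·k = (+0.375237, +0.247622, +0.049417)

rvec=(0.3752, 0.2476, 0.0494) tvec=(-0.0091, -0.0435, 0.5359)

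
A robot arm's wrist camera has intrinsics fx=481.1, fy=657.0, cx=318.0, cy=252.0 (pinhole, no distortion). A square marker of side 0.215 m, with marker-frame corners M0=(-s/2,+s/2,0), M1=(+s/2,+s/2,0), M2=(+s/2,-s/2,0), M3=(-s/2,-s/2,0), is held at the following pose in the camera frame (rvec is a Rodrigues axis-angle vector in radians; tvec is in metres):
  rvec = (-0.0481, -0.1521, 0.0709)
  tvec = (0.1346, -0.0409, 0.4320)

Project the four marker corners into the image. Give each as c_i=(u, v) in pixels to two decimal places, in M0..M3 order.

Intrinsics K: fx=481.1, fy=657.0, cx=318.0, cy=252.0
Marker side s = 0.215 m; corners in marker frame (Z=0):
  M0 = (-0.1075, +0.1075, 0)
  M1 = (+0.1075, +0.1075, 0)
  M2 = (+0.1075, -0.1075, 0)
  M3 = (-0.1075, -0.1075, 0)
rvec = (-0.0481, -0.1521, 0.0709), |rvec| = θ = 0.17457 rad = 10.002°
Rodrigues: sinθ=0.17369, 1−cosθ=0.01520; R = I + sinθ·[k]× + (1−cosθ)·[k]×²:
    [+0.98596 -0.06689 -0.15303]
    [+0.07419 +0.99634 +0.04248]
    [+0.14963 -0.05323 +0.98731]
t = (0.1346, -0.0409, 0.4320) m
M0: Pc = R·M0+t = (+0.02142, +0.05823, +0.41019); u = 481.1·(+0.02142)/0.41019 + 318.0 = 343.1215, v = 657.0·(+0.05823)/0.41019 + 252.0 = 345.2681
M1: Pc = R·M1+t = (+0.23340, +0.07418, +0.44236); u = 481.1·(+0.23340)/0.44236 + 318.0 = 571.8381, v = 657.0·(+0.07418)/0.44236 + 252.0 = 362.1754
M2: Pc = R·M2+t = (+0.24778, -0.14003, +0.45381); u = 481.1·(+0.24778)/0.45381 + 318.0 = 580.6828, v = 657.0·(-0.14003)/0.45381 + 252.0 = 49.2700
M3: Pc = R·M3+t = (+0.03580, -0.15598, +0.42164); u = 481.1·(+0.03580)/0.42164 + 318.0 = 358.8495, v = 657.0·(-0.15598)/0.42164 + 252.0 = 8.9476

c0=(343.12, 345.27) c1=(571.84, 362.18) c2=(580.68, 49.27) c3=(358.85, 8.95)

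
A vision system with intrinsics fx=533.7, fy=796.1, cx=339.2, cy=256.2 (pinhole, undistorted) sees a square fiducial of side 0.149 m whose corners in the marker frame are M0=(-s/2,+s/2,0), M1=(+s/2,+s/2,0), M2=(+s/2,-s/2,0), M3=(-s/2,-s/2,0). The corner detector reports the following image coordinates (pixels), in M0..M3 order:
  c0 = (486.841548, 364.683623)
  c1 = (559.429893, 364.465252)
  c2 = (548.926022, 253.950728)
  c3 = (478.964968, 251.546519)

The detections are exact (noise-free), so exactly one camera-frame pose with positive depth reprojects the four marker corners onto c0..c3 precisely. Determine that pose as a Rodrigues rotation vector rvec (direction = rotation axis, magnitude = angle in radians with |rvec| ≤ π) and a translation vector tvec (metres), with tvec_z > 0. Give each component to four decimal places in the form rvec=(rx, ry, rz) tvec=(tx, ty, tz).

rvec=(-0.2836, -0.1687, -0.0030) tvec=(0.3495, 0.0670, 1.0381)

Intrinsics K: fx=533.7, fy=796.1, cx=339.2, cy=256.2
Marker side s = 0.149 m; corners in marker frame (Z=0):
  M0 = (-0.0745, +0.0745, 0)
  M1 = (+0.0745, +0.0745, 0)
  M2 = (+0.0745, -0.0745, 0)
  M3 = (-0.0745, -0.0745, 0)
Detected image corners:
  c0 = (486.841548, 364.683623) px
  c1 = (559.429893, 364.465252) px
  c2 = (548.926022, 253.950728) px
  c3 = (478.964968, 251.546519) px
Planar DLT: solve 8×8 A·h = b for H (H[2,2]=1):
  H  [+561.15345 -77.19756 +518.87370]
  H  [+56.90214 +667.67479 +307.55158]
  H  [+0.16002 -0.26803 +1.00000]
B = K⁻¹H; ‖b₁‖=0.963332, ‖b₂‖=0.963332; λ = 2/(‖b₁‖+‖b₂‖) = 1.038064, sign → tz>0 ⇒ λ=+1.038064
r₁ = λ·B[:,0] = (+0.98589,+0.02074,+0.16611); r₂ = λ·B[:,1] = (+0.02668,+0.96014,-0.27823)
r₃ = r₁×r₂ = (-0.16526,+0.27873,+0.94604); SVD([r₁ r₂ r₃]) → R = UVᵀ:
  R  [+0.98589 +0.02668 -0.16526]
  R  [+0.02074 +0.96014 +0.27873]
  R  [+0.16611 -0.27823 +0.94604]
t = (+0.34947, +0.06696, +1.03806) m
tr R = 2.892077; θ = arccos((tr R − 1)/2) = 0.330012 rad = 18.908°
axis k = ((R−Rᵀ)₃₂, (R−Rᵀ)₁₃, (R−Rᵀ)₂₁) / (2 sinθ) = (-0.859363, -0.511284, -0.009164)
rvec = θ·k = (-0.283600, -0.168730, -0.003024)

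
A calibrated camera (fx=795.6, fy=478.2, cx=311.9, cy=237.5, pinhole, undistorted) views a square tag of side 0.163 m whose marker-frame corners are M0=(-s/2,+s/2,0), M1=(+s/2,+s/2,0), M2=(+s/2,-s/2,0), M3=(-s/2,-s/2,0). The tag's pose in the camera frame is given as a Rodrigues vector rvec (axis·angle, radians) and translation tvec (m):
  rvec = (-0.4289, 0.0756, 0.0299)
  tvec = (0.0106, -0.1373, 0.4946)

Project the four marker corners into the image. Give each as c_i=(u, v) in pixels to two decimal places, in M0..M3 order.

c0=(185.41, 171.73) c1=(466.30, 172.08) c2=(457.48, 44.78) c3=(212.27, 47.55)

Intrinsics K: fx=795.6, fy=478.2, cx=311.9, cy=237.5
Marker side s = 0.163 m; corners in marker frame (Z=0):
  M0 = (-0.0815, +0.0815, 0)
  M1 = (+0.0815, +0.0815, 0)
  M2 = (+0.0815, -0.0815, 0)
  M3 = (-0.0815, -0.0815, 0)
rvec = (-0.4289, 0.0756, 0.0299), |rvec| = θ = 0.43654 rad = 25.012°
Rodrigues: sinθ=0.42280, 1−cosθ=0.09378; R = I + sinθ·[k]× + (1−cosθ)·[k]×²:
    [+0.99675 -0.04492 +0.06691]
    [+0.01300 +0.90903 +0.41652]
    [-0.07953 -0.41429 +0.90666]
t = (0.0106, -0.1373, 0.4946) m
M0: Pc = R·M0+t = (-0.07430, -0.06427, +0.46732); u = 795.6·(-0.07430)/0.46732 + 311.9 = 185.4129, v = 478.2·(-0.06427)/0.46732 + 237.5 = 171.7297
M1: Pc = R·M1+t = (+0.08817, -0.06215, +0.45435); u = 795.6·(+0.08817)/0.45435 + 311.9 = 466.2985, v = 478.2·(-0.06215)/0.45435 + 237.5 = 172.0838
M2: Pc = R·M2+t = (+0.09550, -0.21033, +0.52188); u = 795.6·(+0.09550)/0.52188 + 311.9 = 457.4810, v = 478.2·(-0.21033)/0.52188 + 237.5 = 44.7784
M3: Pc = R·M3+t = (-0.06697, -0.21245, +0.53485); u = 795.6·(-0.06697)/0.53485 + 311.9 = 212.2739, v = 478.2·(-0.21245)/0.53485 + 237.5 = 47.5547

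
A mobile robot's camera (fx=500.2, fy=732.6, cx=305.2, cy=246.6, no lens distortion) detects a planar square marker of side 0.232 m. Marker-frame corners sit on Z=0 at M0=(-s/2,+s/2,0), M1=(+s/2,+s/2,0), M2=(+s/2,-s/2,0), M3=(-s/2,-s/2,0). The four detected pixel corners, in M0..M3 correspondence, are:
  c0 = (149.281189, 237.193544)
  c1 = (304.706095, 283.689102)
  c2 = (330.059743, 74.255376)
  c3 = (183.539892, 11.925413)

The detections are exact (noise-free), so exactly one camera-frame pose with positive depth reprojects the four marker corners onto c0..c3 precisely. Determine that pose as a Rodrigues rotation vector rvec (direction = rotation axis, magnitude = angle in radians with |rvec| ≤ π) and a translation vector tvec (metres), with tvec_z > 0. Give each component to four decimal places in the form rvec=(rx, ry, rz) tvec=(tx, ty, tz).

Intrinsics K: fx=500.2, fy=732.6, cx=305.2, cy=246.6
Marker side s = 0.232 m; corners in marker frame (Z=0):
  M0 = (-0.1160, +0.1160, 0)
  M1 = (+0.1160, +0.1160, 0)
  M2 = (+0.1160, -0.1160, 0)
  M3 = (-0.1160, -0.1160, 0)
Detected image corners:
  c0 = (149.281189, 237.193544) px
  c1 = (304.706095, 283.689102) px
  c2 = (330.059743, 74.255376) px
  c3 = (183.539892, 11.925413) px
Planar DLT: solve 8×8 A·h = b for H (H[2,2]=1):
  H  [+737.38852 -171.98779 +245.36466]
  H  [+289.88017 +907.63021 +150.59220]
  H  [+0.35988 -0.18319 +1.00000]
B = K⁻¹H; ‖b₁‖=1.333763, ‖b₂‖=1.333763; λ = 2/(‖b₁‖+‖b₂‖) = 0.749758, sign → tz>0 ⇒ λ=+0.749758
r₁ = λ·B[:,0] = (+0.94065,+0.20584,+0.26982); r₂ = λ·B[:,1] = (-0.17399,+0.97512,-0.13735)
r₃ = r₁×r₂ = (-0.29138,+0.08225,+0.95306); SVD([r₁ r₂ r₃]) → R = UVᵀ:
  R  [+0.94065 -0.17399 -0.29138]
  R  [+0.20584 +0.97512 +0.08225]
  R  [+0.26982 -0.13735 +0.95306]
t = (-0.08969, -0.09826, +0.74976) m
tr R = 2.868836; θ = arccos((tr R − 1)/2) = 0.364174 rad = 20.866°
axis k = ((R−Rᵀ)₃₂, (R−Rᵀ)₁₃, (R−Rᵀ)₂₁) / (2 sinθ) = (-0.308280, -0.787814, +0.533210)
rvec = θ·k = (-0.112268, -0.286901, +0.194181)

rvec=(-0.1123, -0.2869, 0.1942) tvec=(-0.0897, -0.0983, 0.7498)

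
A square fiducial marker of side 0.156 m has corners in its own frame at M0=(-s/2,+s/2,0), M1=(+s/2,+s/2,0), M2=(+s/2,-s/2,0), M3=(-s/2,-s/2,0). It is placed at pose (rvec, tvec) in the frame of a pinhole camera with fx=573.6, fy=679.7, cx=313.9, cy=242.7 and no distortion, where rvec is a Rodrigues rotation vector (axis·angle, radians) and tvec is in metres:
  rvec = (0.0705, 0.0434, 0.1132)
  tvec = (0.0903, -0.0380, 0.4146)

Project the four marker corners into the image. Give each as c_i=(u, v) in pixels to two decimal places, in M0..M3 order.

c0=(319.58, 291.49) c1=(532.56, 321.27) c2=(563.22, 64.53) c3=(343.91, 37.75)

Intrinsics K: fx=573.6, fy=679.7, cx=313.9, cy=242.7
Marker side s = 0.156 m; corners in marker frame (Z=0):
  M0 = (-0.0780, +0.0780, 0)
  M1 = (+0.0780, +0.0780, 0)
  M2 = (+0.0780, -0.0780, 0)
  M3 = (-0.0780, -0.0780, 0)
rvec = (0.0705, 0.0434, 0.1132), |rvec| = θ = 0.14024 rad = 8.035°
Rodrigues: sinθ=0.13978, 1−cosθ=0.00982; R = I + sinθ·[k]× + (1−cosθ)·[k]×²:
    [+0.99266 -0.11130 +0.04724]
    [+0.11436 +0.99112 -0.06782]
    [-0.03927 +0.07272 +0.99658]
t = (0.0903, -0.0380, 0.4146) m
M0: Pc = R·M0+t = (+0.00419, +0.03039, +0.42334); u = 573.6·(+0.00419)/0.42334 + 313.9 = 319.5782, v = 679.7·(+0.03039)/0.42334 + 242.7 = 291.4900
M1: Pc = R·M1+t = (+0.15905, +0.04823, +0.41721); u = 573.6·(+0.15905)/0.41721 + 313.9 = 532.5648, v = 679.7·(+0.04823)/0.41721 + 242.7 = 321.2701
M2: Pc = R·M2+t = (+0.17641, -0.10639, +0.40586); u = 573.6·(+0.17641)/0.40586 + 313.9 = 563.2157, v = 679.7·(-0.10639)/0.40586 + 242.7 = 64.5327
M3: Pc = R·M3+t = (+0.02155, -0.12423, +0.41199); u = 573.6·(+0.02155)/0.41199 + 313.9 = 343.9086, v = 679.7·(-0.12423)/0.41199 + 242.7 = 37.7506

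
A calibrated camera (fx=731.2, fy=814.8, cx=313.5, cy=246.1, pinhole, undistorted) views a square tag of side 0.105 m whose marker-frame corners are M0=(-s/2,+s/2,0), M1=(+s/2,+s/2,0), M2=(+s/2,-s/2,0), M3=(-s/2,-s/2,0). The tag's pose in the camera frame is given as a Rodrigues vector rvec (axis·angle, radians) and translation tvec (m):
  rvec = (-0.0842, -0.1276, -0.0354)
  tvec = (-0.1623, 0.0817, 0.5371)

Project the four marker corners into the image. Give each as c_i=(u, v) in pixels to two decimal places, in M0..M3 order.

Intrinsics K: fx=731.2, fy=814.8, cx=313.5, cy=246.1
Marker side s = 0.105 m; corners in marker frame (Z=0):
  M0 = (-0.0525, +0.0525, 0)
  M1 = (+0.0525, +0.0525, 0)
  M2 = (+0.0525, -0.0525, 0)
  M3 = (-0.0525, -0.0525, 0)
rvec = (-0.0842, -0.1276, -0.0354), |rvec| = θ = 0.15692 rad = 8.991°
Rodrigues: sinθ=0.15628, 1−cosθ=0.01229; R = I + sinθ·[k]× + (1−cosθ)·[k]×²:
    [+0.99125 +0.04062 -0.12559]
    [-0.02989 +0.99584 +0.08611]
    [+0.12856 -0.08160 +0.98834]
t = (-0.1623, 0.0817, 0.5371) m
M0: Pc = R·M0+t = (-0.21221, +0.13555, +0.52607); u = 731.2·(-0.21221)/0.52607 + 313.5 = 18.5434, v = 814.8·(+0.13555)/0.52607 + 246.1 = 456.0485
M1: Pc = R·M1+t = (-0.10813, +0.13241, +0.53957); u = 731.2·(-0.10813)/0.53957 + 313.5 = 166.9701, v = 814.8·(+0.13241)/0.53957 + 246.1 = 446.0559
M2: Pc = R·M2+t = (-0.11239, +0.02785, +0.54813); u = 731.2·(-0.11239)/0.54813 + 313.5 = 163.5716, v = 814.8·(+0.02785)/0.54813 + 246.1 = 287.4977
M3: Pc = R·M3+t = (-0.21647, +0.03099, +0.53463); u = 731.2·(-0.21647)/0.53463 + 313.5 = 17.4378, v = 814.8·(+0.03099)/0.53463 + 246.1 = 293.3267

c0=(18.54, 456.05) c1=(166.97, 446.06) c2=(163.57, 287.50) c3=(17.44, 293.33)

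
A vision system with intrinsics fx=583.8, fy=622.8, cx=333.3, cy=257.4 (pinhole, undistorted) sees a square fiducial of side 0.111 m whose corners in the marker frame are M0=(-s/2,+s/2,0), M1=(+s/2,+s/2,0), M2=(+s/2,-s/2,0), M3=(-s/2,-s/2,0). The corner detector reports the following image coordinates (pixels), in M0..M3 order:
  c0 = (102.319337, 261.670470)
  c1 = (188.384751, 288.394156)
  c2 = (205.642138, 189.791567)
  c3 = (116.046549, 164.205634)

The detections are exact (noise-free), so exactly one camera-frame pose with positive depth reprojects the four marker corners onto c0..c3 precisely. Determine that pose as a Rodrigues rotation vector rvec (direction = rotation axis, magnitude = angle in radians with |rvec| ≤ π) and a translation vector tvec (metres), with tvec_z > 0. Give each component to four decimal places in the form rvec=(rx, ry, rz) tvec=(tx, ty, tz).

rvec=(0.2066, 0.1591, 0.2517) tvec=(-0.2094, -0.0333, 0.6761)

Intrinsics K: fx=583.8, fy=622.8, cx=333.3, cy=257.4
Marker side s = 0.111 m; corners in marker frame (Z=0):
  M0 = (-0.0555, +0.0555, 0)
  M1 = (+0.0555, +0.0555, 0)
  M2 = (+0.0555, -0.0555, 0)
  M3 = (-0.0555, -0.0555, 0)
Detected image corners:
  c0 = (102.319337, 261.670470) px
  c1 = (188.384751, 288.394156) px
  c2 = (205.642138, 189.791567) px
  c3 = (116.046549, 164.205634) px
Planar DLT: solve 8×8 A·h = b for H (H[2,2]=1):
  H  [+761.56274 -89.15212 +152.48884]
  H  [+192.29995 +957.31283 +226.76889]
  H  [-0.19212 +0.32821 +1.00000]
B = K⁻¹H; ‖b₁‖=1.479014, ‖b₂‖=1.479014; λ = 2/(‖b₁‖+‖b₂‖) = 0.676126, sign → tz>0 ⇒ λ=+0.676126
r₁ = λ·B[:,0] = (+0.95616,+0.26245,-0.12990); r₂ = λ·B[:,1] = (-0.22994,+0.94757,+0.22191)
r₃ = r₁×r₂ = (+0.18133,-0.18231,+0.96638); SVD([r₁ r₂ r₃]) → R = UVᵀ:
  R  [+0.95616 -0.22994 +0.18133]
  R  [+0.26245 +0.94757 -0.18231]
  R  [-0.12990 +0.22191 +0.96638]
t = (-0.20941, -0.03325, +0.67613) m
tr R = 2.870103; θ = arccos((tr R − 1)/2) = 0.362392 rad = 20.764°
axis k = ((R−Rᵀ)₃₂, (R−Rᵀ)₁₃, (R−Rᵀ)₂₁) / (2 sinθ) = (+0.570118, +0.438950, +0.694470)
rvec = θ·k = (+0.206606, +0.159072, +0.251670)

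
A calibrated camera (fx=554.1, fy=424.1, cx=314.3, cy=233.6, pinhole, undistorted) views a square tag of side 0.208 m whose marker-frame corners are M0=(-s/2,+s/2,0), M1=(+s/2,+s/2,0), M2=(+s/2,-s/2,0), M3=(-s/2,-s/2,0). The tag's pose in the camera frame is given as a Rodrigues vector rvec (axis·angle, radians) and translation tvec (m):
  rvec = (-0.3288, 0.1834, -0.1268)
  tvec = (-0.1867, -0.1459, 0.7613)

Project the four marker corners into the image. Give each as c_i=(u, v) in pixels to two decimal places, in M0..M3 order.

Intrinsics K: fx=554.1, fy=424.1, cx=314.3, cy=233.6
Marker side s = 0.208 m; corners in marker frame (Z=0):
  M0 = (-0.1040, +0.1040, 0)
  M1 = (+0.1040, +0.1040, 0)
  M2 = (+0.1040, -0.1040, 0)
  M3 = (-0.1040, -0.1040, 0)
rvec = (-0.3288, 0.1834, -0.1268), |rvec| = θ = 0.39727 rad = 22.762°
Rodrigues: sinθ=0.38690, 1−cosθ=0.07788; R = I + sinθ·[k]× + (1−cosθ)·[k]×²:
    [+0.97547 +0.09373 +0.19919]
    [-0.15325 +0.93872 +0.30874]
    [-0.15804 -0.33169 +0.93005]
t = (-0.1867, -0.1459, 0.7613) m
M0: Pc = R·M0+t = (-0.27840, -0.03234, +0.74324); u = 554.1·(-0.27840)/0.74324 + 314.3 = 106.7471, v = 424.1·(-0.03234)/0.74324 + 233.6 = 215.1490
M1: Pc = R·M1+t = (-0.07550, -0.06421, +0.71037); u = 554.1·(-0.07550)/0.71037 + 314.3 = 255.4063, v = 424.1·(-0.06421)/0.71037 + 233.6 = 195.2651
M2: Pc = R·M2+t = (-0.09500, -0.25946, +0.77936); u = 554.1·(-0.09500)/0.77936 + 314.3 = 246.7583, v = 424.1·(-0.25946)/0.77936 + 233.6 = 92.4087
M3: Pc = R·M3+t = (-0.29790, -0.22759, +0.81223); u = 554.1·(-0.29790)/0.81223 + 314.3 = 111.0764, v = 424.1·(-0.22759)/0.81223 + 233.6 = 114.7664

c0=(106.75, 215.15) c1=(255.41, 195.27) c2=(246.76, 92.41) c3=(111.08, 114.77)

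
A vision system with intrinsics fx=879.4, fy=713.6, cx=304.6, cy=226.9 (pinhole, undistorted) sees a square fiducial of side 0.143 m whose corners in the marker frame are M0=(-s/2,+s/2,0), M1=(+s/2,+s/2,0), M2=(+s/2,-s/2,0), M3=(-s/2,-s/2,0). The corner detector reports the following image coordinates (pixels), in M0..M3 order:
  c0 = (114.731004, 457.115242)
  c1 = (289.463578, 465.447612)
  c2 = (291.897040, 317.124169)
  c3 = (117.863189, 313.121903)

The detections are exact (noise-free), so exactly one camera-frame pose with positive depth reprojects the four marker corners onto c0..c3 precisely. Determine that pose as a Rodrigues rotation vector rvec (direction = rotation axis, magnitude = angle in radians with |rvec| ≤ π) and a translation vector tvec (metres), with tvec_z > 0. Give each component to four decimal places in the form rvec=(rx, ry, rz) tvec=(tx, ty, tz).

Intrinsics K: fx=879.4, fy=713.6, cx=304.6, cy=226.9
Marker side s = 0.143 m; corners in marker frame (Z=0):
  M0 = (-0.0715, +0.0715, 0)
  M1 = (+0.0715, +0.0715, 0)
  M2 = (+0.0715, -0.0715, 0)
  M3 = (-0.0715, -0.0715, 0)
Detected image corners:
  c0 = (114.731004, 457.115242) px
  c1 = (289.463578, 465.447612) px
  c2 = (291.897040, 317.124169) px
  c3 = (117.863189, 313.121903) px
Planar DLT: solve 8×8 A·h = b for H (H[2,2]=1):
  H  [+1177.56847 -25.86644 +202.20848]
  H  [-36.81902 +1009.71121 +387.99327]
  H  [-0.20585 -0.03130 +1.00000]
B = K⁻¹H; ‖b₁‖=1.425373, ‖b₂‖=1.425373; λ = 2/(‖b₁‖+‖b₂‖) = 0.701571, sign → tz>0 ⇒ λ=+0.701571
r₁ = λ·B[:,0] = (+0.98947,+0.00972,-0.14442); r₂ = λ·B[:,1] = (-0.01303,+0.99967,-0.02196)
r₃ = r₁×r₂ = (+0.14416,+0.02361,+0.98927); SVD([r₁ r₂ r₃]) → R = UVᵀ:
  R  [+0.98947 -0.01303 +0.14416]
  R  [+0.00972 +0.99967 +0.02361]
  R  [-0.14442 -0.02196 +0.98927]
t = (-0.08169, +0.15838, +0.70157) m
tr R = 2.978415; θ = arccos((tr R − 1)/2) = 0.147051 rad = 8.425°
axis k = ((R−Rᵀ)₃₂, (R−Rᵀ)₁₃, (R−Rᵀ)₂₁) / (2 sinθ) = (-0.155524, +0.984776, +0.077638)
rvec = θ·k = (-0.022870, +0.144813, +0.011417)

rvec=(-0.0229, 0.1448, 0.0114) tvec=(-0.0817, 0.1584, 0.7016)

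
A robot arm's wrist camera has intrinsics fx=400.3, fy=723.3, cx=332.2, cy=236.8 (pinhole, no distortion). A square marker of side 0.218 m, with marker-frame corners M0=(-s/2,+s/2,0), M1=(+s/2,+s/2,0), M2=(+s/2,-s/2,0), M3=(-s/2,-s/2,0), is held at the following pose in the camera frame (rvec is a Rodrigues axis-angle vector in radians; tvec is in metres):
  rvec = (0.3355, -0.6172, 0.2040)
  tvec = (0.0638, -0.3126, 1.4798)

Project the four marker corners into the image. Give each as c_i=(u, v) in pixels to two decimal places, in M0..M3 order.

Intrinsics K: fx=400.3, fy=723.3, cx=332.2, cy=236.8
Marker side s = 0.218 m; corners in marker frame (Z=0):
  M0 = (-0.1090, +0.1090, 0)
  M1 = (+0.1090, +0.1090, 0)
  M2 = (+0.1090, -0.1090, 0)
  M3 = (-0.1090, -0.1090, 0)
rvec = (0.3355, -0.6172, 0.2040), |rvec| = θ = 0.73151 rad = 41.913°
Rodrigues: sinθ=0.66800, 1−cosθ=0.25584; R = I + sinθ·[k]× + (1−cosθ)·[k]×²:
    [+0.79798 -0.28529 -0.53089]
    [+0.08729 +0.92629 -0.36657]
    [+0.59633 +0.24617 +0.76406]
t = (0.0638, -0.3126, 1.4798) m
M0: Pc = R·M0+t = (-0.05428, -0.22115, +1.44163); u = 400.3·(-0.05428)/1.44163 + 332.2 = 317.1291, v = 723.3·(-0.22115)/1.44163 + 236.8 = 125.8446
M1: Pc = R·M1+t = (+0.11968, -0.20212, +1.57163); u = 400.3·(+0.11968)/1.57163 + 332.2 = 362.6838, v = 723.3·(-0.20212)/1.57163 + 236.8 = 143.7798
M2: Pc = R·M2+t = (+0.18188, -0.40405, +1.51797); u = 400.3·(+0.18188)/1.51797 + 332.2 = 380.1621, v = 723.3·(-0.40405)/1.51797 + 236.8 = 44.2726
M3: Pc = R·M3+t = (+0.00792, -0.42308, +1.38797); u = 400.3·(+0.00792)/1.38797 + 332.2 = 334.4832, v = 723.3·(-0.42308)/1.38797 + 236.8 = 16.3239

c0=(317.13, 125.84) c1=(362.68, 143.78) c2=(380.16, 44.27) c3=(334.48, 16.32)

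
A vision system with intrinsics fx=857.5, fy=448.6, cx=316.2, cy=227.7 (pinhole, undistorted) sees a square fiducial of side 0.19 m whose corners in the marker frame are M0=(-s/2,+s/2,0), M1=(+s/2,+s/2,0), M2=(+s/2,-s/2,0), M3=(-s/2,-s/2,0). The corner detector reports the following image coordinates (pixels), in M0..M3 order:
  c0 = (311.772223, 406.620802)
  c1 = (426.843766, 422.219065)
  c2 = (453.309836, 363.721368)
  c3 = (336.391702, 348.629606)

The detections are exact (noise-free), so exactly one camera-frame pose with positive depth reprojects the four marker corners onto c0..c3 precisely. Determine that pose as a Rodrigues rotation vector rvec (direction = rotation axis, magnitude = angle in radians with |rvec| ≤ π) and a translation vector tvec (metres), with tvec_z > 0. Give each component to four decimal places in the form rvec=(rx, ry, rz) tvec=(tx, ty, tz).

rvec=(0.0862, 0.0984, 0.2147) tvec=(0.1050, 0.4836, 1.3752)

Intrinsics K: fx=857.5, fy=448.6, cx=316.2, cy=227.7
Marker side s = 0.19 m; corners in marker frame (Z=0):
  M0 = (-0.0950, +0.0950, 0)
  M1 = (+0.0950, +0.0950, 0)
  M2 = (+0.0950, -0.0950, 0)
  M3 = (-0.0950, -0.0950, 0)
Detected image corners:
  c0 = (311.772223, 406.620802) px
  c1 = (426.843766, 422.219065) px
  c2 = (453.309836, 363.721368) px
  c3 = (336.391702, 348.629606) px
Planar DLT: solve 8×8 A·h = b for H (H[2,2]=1):
  H  [+585.96674 -107.78774 +381.64155]
  H  [+56.06542 +333.38412 +385.44371]
  H  [-0.06412 +0.06967 +1.00000]
B = K⁻¹H; ‖b₁‖=0.727158, ‖b₂‖=0.727158; λ = 2/(‖b₁‖+‖b₂‖) = 1.375217, sign → tz>0 ⇒ λ=+1.375217
r₁ = λ·B[:,0] = (+0.97226,+0.21663,-0.08818); r₂ = λ·B[:,1] = (-0.20819,+0.97338,+0.09581)
r₃ = r₁×r₂ = (+0.10659,-0.07479,+0.99149); SVD([r₁ r₂ r₃]) → R = UVᵀ:
  R  [+0.97226 -0.20819 +0.10659]
  R  [+0.21663 +0.97338 -0.07479]
  R  [-0.08818 +0.09581 +0.99149]
t = (+0.10495, +0.48358, +1.37522) m
tr R = 2.937132; θ = arccos((tr R − 1)/2) = 0.251396 rad = 14.404°
axis k = ((R−Rᵀ)₃₂, (R−Rᵀ)₁₃, (R−Rᵀ)₂₁) / (2 sinθ) = (+0.342902, +0.391498, +0.853901)
rvec = θ·k = (+0.086204, +0.098421, +0.214667)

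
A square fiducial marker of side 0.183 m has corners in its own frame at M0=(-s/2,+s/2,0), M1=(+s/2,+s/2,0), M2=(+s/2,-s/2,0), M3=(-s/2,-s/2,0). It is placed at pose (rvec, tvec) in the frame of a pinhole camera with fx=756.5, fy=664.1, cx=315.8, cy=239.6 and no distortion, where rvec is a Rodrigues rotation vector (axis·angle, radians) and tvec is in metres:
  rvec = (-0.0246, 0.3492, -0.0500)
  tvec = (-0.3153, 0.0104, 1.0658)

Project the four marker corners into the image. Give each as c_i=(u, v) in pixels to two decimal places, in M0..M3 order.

Intrinsics K: fx=756.5, fy=664.1, cx=315.8, cy=239.6
Marker side s = 0.183 m; corners in marker frame (Z=0):
  M0 = (-0.0915, +0.0915, 0)
  M1 = (+0.0915, +0.0915, 0)
  M2 = (+0.0915, -0.0915, 0)
  M3 = (-0.0915, -0.0915, 0)
rvec = (-0.0246, 0.3492, -0.0500), |rvec| = θ = 0.35362 rad = 20.261°
Rodrigues: sinθ=0.34629, 1−cosθ=0.06187; R = I + sinθ·[k]× + (1−cosθ)·[k]×²:
    [+0.93843 +0.04471 +0.34258]
    [-0.05322 +0.99846 +0.01545]
    [-0.34136 -0.03273 +0.93936]
t = (-0.3153, 0.0104, 1.0658) m
M0: Pc = R·M0+t = (-0.39707, +0.10663, +1.09404); u = 756.5·(-0.39707)/1.09404 + 315.8 = 41.2332, v = 664.1·(+0.10663)/1.09404 + 239.6 = 304.3253
M1: Pc = R·M1+t = (-0.22534, +0.09689, +1.03157); u = 756.5·(-0.22534)/1.03157 + 315.8 = 150.5454, v = 664.1·(+0.09689)/1.03157 + 239.6 = 301.9756
M2: Pc = R·M2+t = (-0.23353, -0.08583, +1.03756); u = 756.5·(-0.23353)/1.03756 + 315.8 = 145.5333, v = 664.1·(-0.08583)/1.03756 + 239.6 = 184.6646
M3: Pc = R·M3+t = (-0.40526, -0.07609, +1.10003); u = 756.5·(-0.40526)/1.10003 + 315.8 = 37.1009, v = 664.1·(-0.07609)/1.10003 + 239.6 = 193.6635

c0=(41.23, 304.33) c1=(150.55, 301.98) c2=(145.53, 184.66) c3=(37.10, 193.66)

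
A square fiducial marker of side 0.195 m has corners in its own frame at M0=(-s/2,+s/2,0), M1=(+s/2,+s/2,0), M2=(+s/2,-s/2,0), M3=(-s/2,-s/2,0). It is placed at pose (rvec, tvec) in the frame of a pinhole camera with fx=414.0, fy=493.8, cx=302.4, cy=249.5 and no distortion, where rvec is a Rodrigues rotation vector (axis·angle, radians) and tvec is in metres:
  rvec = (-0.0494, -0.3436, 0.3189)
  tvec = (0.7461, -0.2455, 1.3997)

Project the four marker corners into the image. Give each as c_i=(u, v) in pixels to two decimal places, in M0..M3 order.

c0=(494.41, 182.70) c1=(536.57, 207.04) c2=(550.10, 144.22) c3=(509.17, 117.35)

Intrinsics K: fx=414.0, fy=493.8, cx=302.4, cy=249.5
Marker side s = 0.195 m; corners in marker frame (Z=0):
  M0 = (-0.0975, +0.0975, 0)
  M1 = (+0.0975, +0.0975, 0)
  M2 = (+0.0975, -0.0975, 0)
  M3 = (-0.0975, -0.0975, 0)
rvec = (-0.0494, -0.3436, 0.3189), |rvec| = θ = 0.47138 rad = 27.008°
Rodrigues: sinθ=0.45412, 1−cosθ=0.10906; R = I + sinθ·[k]× + (1−cosθ)·[k]×²:
    [+0.89214 -0.29889 -0.33875]
    [+0.31555 +0.94889 -0.00619]
    [+0.32328 -0.10137 +0.94086]
t = (0.7461, -0.2455, 1.3997) m
M0: Pc = R·M0+t = (+0.62997, -0.18375, +1.35830); u = 414.0·(+0.62997)/1.35830 + 302.4 = 494.4122, v = 493.8·(-0.18375)/1.35830 + 249.5 = 182.6990
M1: Pc = R·M1+t = (+0.80394, -0.12222, +1.42134); u = 414.0·(+0.80394)/1.42134 + 302.4 = 536.5683, v = 493.8·(-0.12222)/1.42134 + 249.5 = 207.0394
M2: Pc = R·M2+t = (+0.86223, -0.30725, +1.44110); u = 414.0·(+0.86223)/1.44110 + 302.4 = 550.0999, v = 493.8·(-0.30725)/1.44110 + 249.5 = 144.2194
M3: Pc = R·M3+t = (+0.68826, -0.36878, +1.37806); u = 414.0·(+0.68826)/1.37806 + 302.4 = 509.1676, v = 493.8·(-0.36878)/1.37806 + 249.5 = 117.3544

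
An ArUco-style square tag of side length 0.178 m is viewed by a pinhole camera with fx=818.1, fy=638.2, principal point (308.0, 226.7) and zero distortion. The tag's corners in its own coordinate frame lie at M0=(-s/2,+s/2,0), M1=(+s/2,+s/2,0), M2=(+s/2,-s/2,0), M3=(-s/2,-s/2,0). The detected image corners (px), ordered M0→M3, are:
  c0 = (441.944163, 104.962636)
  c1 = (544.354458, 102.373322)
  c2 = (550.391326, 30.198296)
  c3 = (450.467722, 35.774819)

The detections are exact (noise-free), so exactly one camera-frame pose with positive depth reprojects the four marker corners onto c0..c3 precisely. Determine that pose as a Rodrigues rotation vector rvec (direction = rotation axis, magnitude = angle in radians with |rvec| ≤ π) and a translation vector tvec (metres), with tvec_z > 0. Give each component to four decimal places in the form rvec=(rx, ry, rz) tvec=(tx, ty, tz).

Intrinsics K: fx=818.1, fy=638.2, cx=308.0, cy=226.7
Marker side s = 0.178 m; corners in marker frame (Z=0):
  M0 = (-0.0890, +0.0890, 0)
  M1 = (+0.0890, +0.0890, 0)
  M2 = (+0.0890, -0.0890, 0)
  M3 = (-0.0890, -0.0890, 0)
Detected image corners:
  c0 = (441.944163, 104.962636) px
  c1 = (544.354458, 102.373322) px
  c2 = (550.391326, 30.198296) px
  c3 = (450.467722, 35.774819) px
Planar DLT: solve 8×8 A·h = b for H (H[2,2]=1):
  H  [+445.83108 -118.46512 +495.73047]
  H  [-39.89226 +386.25555 +67.88193]
  H  [-0.24643 -0.15582 +1.00000]
B = K⁻¹H; ‖b₁‖=0.684153, ‖b₂‖=0.684153; λ = 2/(‖b₁‖+‖b₂‖) = 1.461662, sign → tz>0 ⇒ λ=+1.461662
r₁ = λ·B[:,0] = (+0.93216,+0.03659,-0.36020); r₂ = λ·B[:,1] = (-0.12591,+0.96554,-0.22776)
r₃ = r₁×r₂ = (+0.33946,+0.25766,+0.90464); SVD([r₁ r₂ r₃]) → R = UVᵀ:
  R  [+0.93216 -0.12591 +0.33946]
  R  [+0.03659 +0.96554 +0.25766]
  R  [-0.36020 -0.22776 +0.90464]
t = (+0.33541, -0.36374, +1.46166) m
tr R = 2.802341; θ = arccos((tr R − 1)/2) = 0.448334 rad = 25.688°
axis k = ((R−Rᵀ)₃₂, (R−Rᵀ)₁₃, (R−Rᵀ)₂₁) / (2 sinθ) = (-0.559936, +0.807056, +0.187436)
rvec = θ·k = (-0.251038, +0.361831, +0.084034)

rvec=(-0.2510, 0.3618, 0.0840) tvec=(0.3354, -0.3637, 1.4617)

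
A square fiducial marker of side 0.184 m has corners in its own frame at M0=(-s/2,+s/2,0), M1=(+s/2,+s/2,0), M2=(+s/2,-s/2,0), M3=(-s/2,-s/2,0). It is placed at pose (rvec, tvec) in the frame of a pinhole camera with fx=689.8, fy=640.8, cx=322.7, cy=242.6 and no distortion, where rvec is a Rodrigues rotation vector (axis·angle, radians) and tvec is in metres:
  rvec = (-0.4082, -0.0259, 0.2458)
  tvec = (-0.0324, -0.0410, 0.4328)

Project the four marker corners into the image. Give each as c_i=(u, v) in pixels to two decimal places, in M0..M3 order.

Intrinsics K: fx=689.8, fy=640.8, cx=322.7, cy=242.6
Marker side s = 0.184 m; corners in marker frame (Z=0):
  M0 = (-0.0920, +0.0920, 0)
  M1 = (+0.0920, +0.0920, 0)
  M2 = (+0.0920, -0.0920, 0)
  M3 = (-0.0920, -0.0920, 0)
rvec = (-0.4082, -0.0259, 0.2458), |rvec| = θ = 0.47720 rad = 27.341°
Rodrigues: sinθ=0.45929, 1−cosθ=0.11171; R = I + sinθ·[k]× + (1−cosθ)·[k]×²:
    [+0.97003 -0.23139 -0.07415]
    [+0.24176 +0.88862 +0.38976]
    [-0.02429 -0.39601 +0.91793]
t = (-0.0324, -0.0410, 0.4328) m
M0: Pc = R·M0+t = (-0.14293, +0.01851, +0.39860); u = 689.8·(-0.14293)/0.39860 + 322.7 = 75.3518, v = 640.8·(+0.01851)/0.39860 + 242.6 = 272.3576
M1: Pc = R·M1+t = (+0.03555, +0.06299, +0.39413); u = 689.8·(+0.03555)/0.39413 + 322.7 = 384.9273, v = 640.8·(+0.06299)/0.39413 + 242.6 = 345.0202
M2: Pc = R·M2+t = (+0.07813, -0.10051, +0.46700); u = 689.8·(+0.07813)/0.46700 + 322.7 = 438.1066, v = 640.8·(-0.10051)/0.46700 + 242.6 = 104.6826
M3: Pc = R·M3+t = (-0.10035, -0.14499, +0.47147); u = 689.8·(-0.10035)/0.47147 + 322.7 = 175.8716, v = 640.8·(-0.14499)/0.47147 + 242.6 = 45.5288

c0=(75.35, 272.36) c1=(384.93, 345.02) c2=(438.11, 104.68) c3=(175.87, 45.53)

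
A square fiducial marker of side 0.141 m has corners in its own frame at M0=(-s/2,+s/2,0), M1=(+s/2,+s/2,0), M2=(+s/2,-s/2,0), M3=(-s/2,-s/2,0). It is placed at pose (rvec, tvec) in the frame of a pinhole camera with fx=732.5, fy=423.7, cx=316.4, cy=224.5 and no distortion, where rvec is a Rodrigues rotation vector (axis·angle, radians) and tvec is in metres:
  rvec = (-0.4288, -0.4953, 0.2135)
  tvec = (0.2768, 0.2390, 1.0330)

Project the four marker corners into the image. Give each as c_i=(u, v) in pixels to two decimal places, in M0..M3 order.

c0=(474.18, 346.78) c1=(551.47, 357.21) c2=(546.91, 300.96) c3=(474.06, 288.01)

Intrinsics K: fx=732.5, fy=423.7, cx=316.4, cy=224.5
Marker side s = 0.141 m; corners in marker frame (Z=0):
  M0 = (-0.0705, +0.0705, 0)
  M1 = (+0.0705, +0.0705, 0)
  M2 = (+0.0705, -0.0705, 0)
  M3 = (-0.0705, -0.0705, 0)
rvec = (-0.4288, -0.4953, 0.2135), |rvec| = θ = 0.68904 rad = 39.479°
Rodrigues: sinθ=0.63580, 1−cosθ=0.22814; R = I + sinθ·[k]× + (1−cosθ)·[k]×²:
    [+0.86021 -0.09495 -0.50102]
    [+0.29906 +0.88974 +0.34485]
    [+0.41304 -0.44648 +0.79376]
t = (0.2768, 0.2390, 1.0330) m
M0: Pc = R·M0+t = (+0.20946, +0.28064, +0.97240); u = 732.5·(+0.20946)/0.97240 + 316.4 = 474.1847, v = 423.7·(+0.28064)/0.97240 + 224.5 = 346.7830
M1: Pc = R·M1+t = (+0.33075, +0.32281, +1.03064); u = 732.5·(+0.33075)/1.03064 + 316.4 = 551.4722, v = 423.7·(+0.32281)/1.03064 + 224.5 = 357.2083
M2: Pc = R·M2+t = (+0.34414, +0.19736, +1.09360); u = 732.5·(+0.34414)/1.09360 + 316.4 = 546.9070, v = 423.7·(+0.19736)/1.09360 + 224.5 = 300.9634
M3: Pc = R·M3+t = (+0.22285, +0.15519, +1.03536); u = 732.5·(+0.22285)/1.03536 + 316.4 = 474.0621, v = 423.7·(+0.15519)/1.03536 + 224.5 = 288.0083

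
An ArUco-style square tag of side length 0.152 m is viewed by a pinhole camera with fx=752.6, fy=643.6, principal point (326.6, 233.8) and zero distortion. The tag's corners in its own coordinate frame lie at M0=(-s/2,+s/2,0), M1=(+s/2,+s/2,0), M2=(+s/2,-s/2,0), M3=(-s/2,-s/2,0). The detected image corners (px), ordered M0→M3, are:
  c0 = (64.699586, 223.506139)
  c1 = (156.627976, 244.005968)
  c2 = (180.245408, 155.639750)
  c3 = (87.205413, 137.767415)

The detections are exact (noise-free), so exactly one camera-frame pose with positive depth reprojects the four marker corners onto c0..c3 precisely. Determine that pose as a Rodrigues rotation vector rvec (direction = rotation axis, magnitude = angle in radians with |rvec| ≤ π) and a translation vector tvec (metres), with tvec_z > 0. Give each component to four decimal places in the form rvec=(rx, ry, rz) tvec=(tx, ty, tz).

rvec=(0.0043, 0.2289, 0.2338) tvec=(-0.2987, -0.0743, 1.0959)

Intrinsics K: fx=752.6, fy=643.6, cx=326.6, cy=233.8
Marker side s = 0.152 m; corners in marker frame (Z=0):
  M0 = (-0.0760, +0.0760, 0)
  M1 = (+0.0760, +0.0760, 0)
  M2 = (+0.0760, -0.0760, 0)
  M3 = (-0.0760, -0.0760, 0)
Detected image corners:
  c0 = (64.699586, 223.506139) px
  c1 = (156.627976, 244.005968) px
  c2 = (180.245408, 155.639750) px
  c3 = (87.205413, 137.767415) px
Planar DLT: solve 8×8 A·h = b for H (H[2,2]=1):
  H  [+583.42187 -148.24048 +121.45048]
  H  [+87.29364 +577.90934 +190.17323]
  H  [-0.20475 +0.02802 +1.00000]
B = K⁻¹H; ‖b₁‖=0.912484, ‖b₂‖=0.912484; λ = 2/(‖b₁‖+‖b₂‖) = 1.095909, sign → tz>0 ⇒ λ=+1.095909
r₁ = λ·B[:,0] = (+0.94693,+0.23015,-0.22438); r₂ = λ·B[:,1] = (-0.22919,+0.97290,+0.03071)
r₃ = r₁×r₂ = (+0.22537,+0.02235,+0.97402); SVD([r₁ r₂ r₃]) → R = UVᵀ:
  R  [+0.94693 -0.22919 +0.22537]
  R  [+0.23015 +0.97290 +0.02235]
  R  [-0.22438 +0.03071 +0.97402]
t = (-0.29873, -0.07429, +1.09591) m
tr R = 2.893847; θ = arccos((tr R − 1)/2) = 0.327270 rad = 18.751°
axis k = ((R−Rᵀ)₃₂, (R−Rᵀ)₁₃, (R−Rᵀ)₂₁) / (2 sinθ) = (+0.013001, +0.699551, +0.714464)
rvec = θ·k = (+0.004255, +0.228942, +0.233823)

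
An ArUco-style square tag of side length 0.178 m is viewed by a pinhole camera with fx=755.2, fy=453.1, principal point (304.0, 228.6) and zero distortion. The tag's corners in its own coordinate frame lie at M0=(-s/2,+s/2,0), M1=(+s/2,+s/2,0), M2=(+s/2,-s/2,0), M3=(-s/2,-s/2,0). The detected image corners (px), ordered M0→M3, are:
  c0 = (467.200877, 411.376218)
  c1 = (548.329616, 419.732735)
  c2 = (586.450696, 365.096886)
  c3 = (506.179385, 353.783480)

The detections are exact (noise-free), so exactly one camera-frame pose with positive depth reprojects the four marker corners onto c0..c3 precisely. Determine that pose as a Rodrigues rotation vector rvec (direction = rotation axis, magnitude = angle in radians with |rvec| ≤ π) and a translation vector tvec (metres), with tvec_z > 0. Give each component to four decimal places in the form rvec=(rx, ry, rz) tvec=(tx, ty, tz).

Intrinsics K: fx=755.2, fy=453.1, cx=304.0, cy=228.6
Marker side s = 0.178 m; corners in marker frame (Z=0):
  M0 = (-0.0890, +0.0890, 0)
  M1 = (+0.0890, +0.0890, 0)
  M2 = (+0.0890, -0.0890, 0)
  M3 = (-0.0890, -0.0890, 0)
Detected image corners:
  c0 = (467.200877, 411.376218) px
  c1 = (548.329616, 419.732735) px
  c2 = (586.450696, 365.096886) px
  c3 = (506.179385, 353.783480) px
Planar DLT: solve 8×8 A·h = b for H (H[2,2]=1):
  H  [+602.44312 -176.76751 +527.92642]
  H  [+164.78776 +344.26069 +387.80941]
  H  [+0.28282 +0.07541 +1.00000]
B = K⁻¹H; ‖b₁‖=0.772347, ‖b₂‖=0.772347; λ = 2/(‖b₁‖+‖b₂‖) = 1.294755, sign → tz>0 ⇒ λ=+1.294755
r₁ = λ·B[:,0] = (+0.88546,+0.28614,+0.36618); r₂ = λ·B[:,1] = (-0.34236,+0.93448,+0.09764)
r₃ = r₁×r₂ = (-0.31425,-0.21182,+0.92541); SVD([r₁ r₂ r₃]) → R = UVᵀ:
  R  [+0.88546 -0.34236 -0.31425]
  R  [+0.28614 +0.93448 -0.21182]
  R  [+0.36618 +0.09764 +0.92541]
t = (+0.38391, +0.45495, +1.29475) m
tr R = 2.745347; θ = arccos((tr R − 1)/2) = 0.510145 rad = 29.229°
axis k = ((R−Rᵀ)₃₂, (R−Rᵀ)₁₃, (R−Rᵀ)₂₁) / (2 sinθ) = (+0.316868, -0.696726, +0.643559)
rvec = θ·k = (+0.161649, -0.355432, +0.328309)

rvec=(0.1616, -0.3554, 0.3283) tvec=(0.3839, 0.4549, 1.2948)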